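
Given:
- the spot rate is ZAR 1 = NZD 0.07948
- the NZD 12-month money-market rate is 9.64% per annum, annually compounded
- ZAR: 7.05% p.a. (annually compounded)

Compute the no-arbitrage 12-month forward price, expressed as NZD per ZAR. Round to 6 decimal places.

T = 1 year.
NZD accumulates by (1 + 0.0964)^1 = 1.096400.
ZAR accumulates by (1 + 0.0705)^1 = 1.070500.
Forward (NZD per ZAR) = 0.07948 × 1.096400 / 1.070500 = 0.08140296.

0.081403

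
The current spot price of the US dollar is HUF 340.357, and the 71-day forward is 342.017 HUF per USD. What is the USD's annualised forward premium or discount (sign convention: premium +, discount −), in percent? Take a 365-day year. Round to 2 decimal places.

+2.51%

T = 71/365 years.
Period premium: (342.017 − 340.357)/340.357 = 0.0048772.
×(1/T) gives 2.51% p.a.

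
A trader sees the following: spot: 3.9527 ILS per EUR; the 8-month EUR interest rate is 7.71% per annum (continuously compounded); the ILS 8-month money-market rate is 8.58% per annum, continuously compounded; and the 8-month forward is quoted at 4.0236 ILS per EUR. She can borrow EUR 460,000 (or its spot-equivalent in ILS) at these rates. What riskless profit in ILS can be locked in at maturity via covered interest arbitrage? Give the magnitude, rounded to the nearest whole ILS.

T = 8/12 years.
Invest the EUR and cover forward: 460,000 × 1.052743907 × 4.0236 = ILS 1,948,477.38.
Convert at spot and invest in ILS: 460,000 × 3.9527 × 1.058867563 = ILS 1,925,277.48.
The quoted forward overvalues EUR, so borrow ILS, buy EUR at spot, deposit the EUR at 7.71%, and sell the proceeds forward at 4.0236.
Arbitrage profit = |1,948,477.38 − 1,925,277.48| = ILS 23,200.

ILS 23,200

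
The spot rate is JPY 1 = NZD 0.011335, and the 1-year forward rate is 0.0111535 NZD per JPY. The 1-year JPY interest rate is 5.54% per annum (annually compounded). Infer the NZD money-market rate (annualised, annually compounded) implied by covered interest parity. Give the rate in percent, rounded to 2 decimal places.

3.85%

T = 1 year.
By CIP, F/S equals the NZD-to-JPY growth ratio: 0.0111535/0.011335 = 0.9839876.
The JPY side grows by (1 + 0.0554)^1 = 1.055400.
So the NZD growth factor = 1.0385005.
r = 1.0385005^(1/1) − 1 = 0.038501 → 3.85%.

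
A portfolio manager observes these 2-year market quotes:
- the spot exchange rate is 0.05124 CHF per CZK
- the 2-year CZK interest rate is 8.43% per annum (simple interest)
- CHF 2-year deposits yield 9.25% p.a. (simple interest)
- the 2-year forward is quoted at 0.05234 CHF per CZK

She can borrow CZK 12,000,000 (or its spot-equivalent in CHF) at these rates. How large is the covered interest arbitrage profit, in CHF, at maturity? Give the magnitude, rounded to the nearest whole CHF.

CHF 5,341

T = 2 years.
Keep in CZK, deliver into the forward: 12,000,000·1.168600·0.05234 = CHF 733,974.29.
Swap to CHF now, deposit: 12,000,000·0.05124·1.185000 = CHF 728,632.80.
The quoted forward overvalues CZK, so borrow CHF, buy CZK at spot, deposit the CZK at 8.43%, and sell the proceeds forward at 0.05234.
Profit = 733,974.29 − 728,632.80 = CHF 5,341.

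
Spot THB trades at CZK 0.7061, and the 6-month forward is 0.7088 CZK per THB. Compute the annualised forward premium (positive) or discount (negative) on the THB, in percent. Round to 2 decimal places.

T = 6/12 years.
Period premium: (0.7088 − 0.7061)/0.7061 = 0.0038238.
×(1/T) gives 0.76% p.a.

+0.76%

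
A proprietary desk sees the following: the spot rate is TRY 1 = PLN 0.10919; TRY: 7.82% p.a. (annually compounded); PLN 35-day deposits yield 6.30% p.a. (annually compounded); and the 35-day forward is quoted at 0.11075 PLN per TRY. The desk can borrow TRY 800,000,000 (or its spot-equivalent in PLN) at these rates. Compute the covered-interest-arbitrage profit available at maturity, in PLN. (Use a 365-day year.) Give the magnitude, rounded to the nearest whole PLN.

T = 35/365 years.
Route A — deposit TRY, sell forward: 800,000,000 × 1.0072460013 × 0.11075 = PLN 89,241,995.72.
Route B — convert at spot, deposit PLN: 800,000,000 × 0.10919 × 1.0058756284 = PLN 87,865,247.89.
The quoted forward overvalues TRY, so borrow PLN, buy TRY at spot, deposit the TRY at 7.82%, and sell the proceeds forward at 0.11075.
Profit = 89,241,995.72 − 87,865,247.89 = PLN 1,376,748.

PLN 1,376,748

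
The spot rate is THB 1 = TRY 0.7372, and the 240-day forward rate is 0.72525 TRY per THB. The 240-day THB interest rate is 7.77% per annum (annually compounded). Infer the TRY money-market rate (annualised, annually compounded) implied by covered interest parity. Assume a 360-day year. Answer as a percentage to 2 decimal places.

5.16%

T = 240/360 years.
CIP gives F = S · g_TRY/g_THB, so g_TRY/g_THB = 0.72525/0.7372 = 0.9837900.
The THB side grows by (1 + 0.0777)^(240/360) = 1.0511514.
So the TRY growth factor = 1.0341122.
Annualise: 1.0341122^(360/240) − 1 = 0.051602 = 5.16%.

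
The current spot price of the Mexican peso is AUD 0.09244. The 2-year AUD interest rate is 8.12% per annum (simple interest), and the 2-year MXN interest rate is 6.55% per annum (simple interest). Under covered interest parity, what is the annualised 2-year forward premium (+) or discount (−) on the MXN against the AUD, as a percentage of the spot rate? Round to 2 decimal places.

+1.39%

T = 2 years.
No-arbitrage forward: 0.09244 × 1.162400 / 1.131000 = 0.09500642 AUD/MXN.
Annualised premium = (F − S)/S × (1/T) = (0.09500642 − 0.09244)/0.09244 ÷ 2 = 1.39%.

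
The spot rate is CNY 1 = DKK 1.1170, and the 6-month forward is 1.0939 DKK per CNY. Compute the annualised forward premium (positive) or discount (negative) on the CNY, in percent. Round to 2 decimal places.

T = 6/12 years.
Period premium: (1.0939 − 1.117)/1.117 = -0.0206804.
×(1/T) gives -4.14% p.a.

-4.14%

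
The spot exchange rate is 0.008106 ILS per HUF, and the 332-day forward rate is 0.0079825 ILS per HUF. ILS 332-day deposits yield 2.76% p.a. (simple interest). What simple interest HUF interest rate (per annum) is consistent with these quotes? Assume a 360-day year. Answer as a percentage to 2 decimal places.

T = 332/360 years.
F/S = 0.0079825/0.008106 = 0.9847644 = (growth of ILS) / (growth of HUF).
The ILS side grows by 1 + 0.0276×332/360 = 1.0254533.
So the HUF growth factor = 1.0413184.
r = (1.0413184 − 1)/(332/360) = 0.044803 → 4.48%.

4.48%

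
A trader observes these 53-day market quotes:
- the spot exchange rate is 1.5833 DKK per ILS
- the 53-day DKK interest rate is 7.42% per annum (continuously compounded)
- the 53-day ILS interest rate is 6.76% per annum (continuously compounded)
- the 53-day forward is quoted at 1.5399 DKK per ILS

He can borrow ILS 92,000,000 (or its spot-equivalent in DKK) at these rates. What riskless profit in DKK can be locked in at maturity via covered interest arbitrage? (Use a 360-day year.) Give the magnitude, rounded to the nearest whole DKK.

DKK 4,175,757

T = 53/360 years.
Invest the ILS and cover forward: 92,000,000 × 1.01000191028 × 1.5399 = DKK 143,087,778.63.
Convert at spot and invest in DKK: 92,000,000 × 1.5833 × 1.01098377242 = DKK 147,263,535.83.
The quoted forward undervalues ILS, so borrow ILS, convert to DKK at spot, deposit the DKK at 7.42%, and buy ILS forward at 1.5399 to cover the loan.
The gap between the two covered legs is DKK 4,175,757.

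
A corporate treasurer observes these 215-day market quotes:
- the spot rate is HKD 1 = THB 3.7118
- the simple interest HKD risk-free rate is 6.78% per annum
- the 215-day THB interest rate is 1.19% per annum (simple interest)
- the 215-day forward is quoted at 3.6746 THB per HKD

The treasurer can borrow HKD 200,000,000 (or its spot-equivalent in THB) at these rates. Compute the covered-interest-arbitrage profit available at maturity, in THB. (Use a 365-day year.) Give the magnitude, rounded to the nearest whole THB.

THB 16,706,851

T = 215/365 years.
Invest the HKD and cover forward: 200,000,000 × 1.0399369863 × 3.6746 = THB 764,270,489.97.
Convert at spot and invest in THB: 200,000,000 × 3.7118 × 1.00700958904 = THB 747,563,638.52.
The quoted forward overvalues HKD, so borrow THB, buy HKD at spot, deposit the HKD at 6.78%, and sell the proceeds forward at 3.6746.
Profit = 764,270,489.97 − 747,563,638.52 = THB 16,706,851.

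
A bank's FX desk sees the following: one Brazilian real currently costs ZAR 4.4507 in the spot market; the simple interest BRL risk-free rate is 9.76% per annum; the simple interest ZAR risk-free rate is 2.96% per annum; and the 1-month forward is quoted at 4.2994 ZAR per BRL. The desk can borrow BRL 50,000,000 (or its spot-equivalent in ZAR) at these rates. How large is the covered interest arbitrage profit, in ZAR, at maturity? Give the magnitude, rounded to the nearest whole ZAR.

T = 1/12 years.
Route A — deposit BRL, sell forward: 50,000,000 × 1.00813333333 × 4.2994 = ZAR 216,718,422.67.
Route B — convert at spot, deposit ZAR: 50,000,000 × 4.4507 × 1.00246666667 = ZAR 223,083,919.67.
The quoted forward undervalues BRL, so borrow BRL, convert to ZAR at spot, deposit the ZAR at 2.96%, and buy BRL forward at 4.2994 to cover the loan.
Profit = 223,083,919.67 − 216,718,422.67 = ZAR 6,365,497.

ZAR 6,365,497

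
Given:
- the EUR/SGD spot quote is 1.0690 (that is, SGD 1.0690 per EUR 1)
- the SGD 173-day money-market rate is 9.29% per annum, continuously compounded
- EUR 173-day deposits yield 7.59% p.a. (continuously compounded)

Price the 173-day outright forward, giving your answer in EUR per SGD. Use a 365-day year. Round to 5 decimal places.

T = 173/365 years.
Growth of 1 SGD over T: e^(0.0929×173/365) = 1.0450159.
EUR growth factor: e^(0.0759×173/365) = 1.0366294.
So F = 1.069 × 1.0450159 / 1.0366294 = 1.077648 (SGD/EUR).
Invert for EUR per SGD: 1 / 1.077648 = 0.92795.

0.92795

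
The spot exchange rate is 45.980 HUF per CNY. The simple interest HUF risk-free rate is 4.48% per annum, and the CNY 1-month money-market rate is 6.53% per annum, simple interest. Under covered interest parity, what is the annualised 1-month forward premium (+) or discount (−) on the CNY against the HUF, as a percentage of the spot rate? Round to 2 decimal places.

-2.04%

T = 1/12 years.
No-arbitrage forward: 45.98 × 1.0037333 / 1.0054417 = 45.901873 HUF/CNY.
Annualised premium = (F − S)/S × (1/T) = (45.901873 − 45.98)/45.98 ÷ (1/12) = -2.04%.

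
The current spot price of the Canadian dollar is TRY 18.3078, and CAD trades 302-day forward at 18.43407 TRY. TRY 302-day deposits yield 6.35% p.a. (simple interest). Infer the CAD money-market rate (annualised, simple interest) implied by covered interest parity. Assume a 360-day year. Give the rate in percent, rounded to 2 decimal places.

T = 302/360 years.
F/S = 18.43407/18.3078 = 1.0068971 = (growth of TRY) / (growth of CAD).
TRY growth factor: 1 + 0.0635×302/360 = 1.0532694.
That pins the CAD growth at 1.0460547.
(1.0460547 − 1)/T = 0.054900, i.e. 5.49%.

5.49%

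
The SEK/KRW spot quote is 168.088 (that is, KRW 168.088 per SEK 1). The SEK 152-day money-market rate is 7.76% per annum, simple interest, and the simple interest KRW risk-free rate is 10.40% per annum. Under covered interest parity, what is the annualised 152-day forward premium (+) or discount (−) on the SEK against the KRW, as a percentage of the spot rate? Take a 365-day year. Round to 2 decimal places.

T = 152/365 years.
CIP forward (KRW per SEK) = 168.088 × 1.0433096/1.0323156 = 169.878111.
Annualised premium = (F − S)/S × (1/T) = (169.878111 − 168.088)/168.088 ÷ (152/365) = 2.56%.

+2.56%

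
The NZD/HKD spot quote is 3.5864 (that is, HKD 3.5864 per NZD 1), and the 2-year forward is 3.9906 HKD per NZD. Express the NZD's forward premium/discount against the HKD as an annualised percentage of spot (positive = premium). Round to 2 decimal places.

+5.64%

T = 2 years.
NZD trades forward at +11.27035% vs spot over the period.
×(1/T) gives 5.64% p.a.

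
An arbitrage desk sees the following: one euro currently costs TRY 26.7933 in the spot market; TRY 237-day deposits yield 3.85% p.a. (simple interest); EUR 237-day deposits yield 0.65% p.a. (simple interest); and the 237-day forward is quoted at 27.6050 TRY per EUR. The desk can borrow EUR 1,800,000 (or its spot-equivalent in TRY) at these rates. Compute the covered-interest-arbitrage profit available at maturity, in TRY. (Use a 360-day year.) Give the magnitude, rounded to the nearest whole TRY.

TRY 451,310

T = 237/360 years.
Invest the EUR and cover forward: 1,800,000 × 1.0042791667 × 27.6050 = TRY 49,901,627.51.
Convert at spot and invest in TRY: 1,800,000 × 26.7933 × 1.0253458333 = TRY 49,450,317.33.
The quoted forward overvalues EUR, so borrow TRY, buy EUR at spot, deposit the EUR at 0.65%, and sell the proceeds forward at 27.6050.
The gap between the two covered legs is TRY 451,310.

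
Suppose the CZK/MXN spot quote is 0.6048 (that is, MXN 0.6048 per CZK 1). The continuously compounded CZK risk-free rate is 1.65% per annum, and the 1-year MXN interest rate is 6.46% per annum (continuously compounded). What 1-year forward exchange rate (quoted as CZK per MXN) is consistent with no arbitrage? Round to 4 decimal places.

T = 1 year.
Growth of 1 MXN over T: e^(0.0646×1) = 1.0667322.
Growth of 1 CZK over T: e^(0.0165×1) = 1.0166369.
So F = 0.6048 × 1.0667322 / 1.0166369 = 0.6346018 (MXN/CZK).
Invert for CZK per MXN: 1 / 0.6346018 = 1.5758.

1.5758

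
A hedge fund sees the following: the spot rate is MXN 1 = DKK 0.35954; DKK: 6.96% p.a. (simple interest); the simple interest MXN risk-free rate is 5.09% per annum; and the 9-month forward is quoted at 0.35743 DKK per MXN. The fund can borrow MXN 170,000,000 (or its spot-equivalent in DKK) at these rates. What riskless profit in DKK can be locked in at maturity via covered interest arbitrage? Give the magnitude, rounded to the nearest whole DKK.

DKK 1,229,627

T = 9/12 years.
Route A — deposit MXN, sell forward: 170,000,000 × 1.038175 × 0.35743 = DKK 63,082,731.34.
Route B — convert at spot, deposit DKK: 170,000,000 × 0.35954 × 1.052200 = DKK 64,312,357.96.
The quoted forward undervalues MXN, so borrow MXN, convert to DKK at spot, deposit the DKK at 6.96%, and buy MXN forward at 0.35743 to cover the loan.
Profit = 64,312,357.96 − 63,082,731.34 = DKK 1,229,627.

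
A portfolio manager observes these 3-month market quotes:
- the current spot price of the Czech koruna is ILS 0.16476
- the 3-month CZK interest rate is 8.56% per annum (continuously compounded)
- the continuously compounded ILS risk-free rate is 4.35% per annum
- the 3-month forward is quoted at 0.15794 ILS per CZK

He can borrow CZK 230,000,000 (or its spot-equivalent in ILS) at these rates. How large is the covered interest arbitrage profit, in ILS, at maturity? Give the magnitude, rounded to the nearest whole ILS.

T = 3/12 years.
Keep in CZK, deliver into the forward: 230,000,000·1.0216306222·0.15794 = ILS 37,111,958.31.
Swap to ILS now, deposit: 230,000,000·0.16476·1.0109343478 = ILS 38,309,154.92.
The quoted forward undervalues CZK, so borrow CZK, convert to ILS at spot, deposit the ILS at 4.35%, and buy CZK forward at 0.15794 to cover the loan.
Arbitrage profit = |37,111,958.31 − 38,309,154.92| = ILS 1,197,197.

ILS 1,197,197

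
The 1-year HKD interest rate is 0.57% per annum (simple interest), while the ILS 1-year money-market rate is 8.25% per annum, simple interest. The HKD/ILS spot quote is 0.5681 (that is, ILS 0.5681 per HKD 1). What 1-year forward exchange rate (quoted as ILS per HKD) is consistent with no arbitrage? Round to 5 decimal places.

T = 1 year.
Growth of 1 ILS over T: 1 + 0.0825×1 = 1.082500.
HKD accumulates by 1 + 0.0057×1 = 1.005700.
Forward (ILS per HKD) = 0.5681 × 1.082500 / 1.005700 = 0.6114828.

0.61148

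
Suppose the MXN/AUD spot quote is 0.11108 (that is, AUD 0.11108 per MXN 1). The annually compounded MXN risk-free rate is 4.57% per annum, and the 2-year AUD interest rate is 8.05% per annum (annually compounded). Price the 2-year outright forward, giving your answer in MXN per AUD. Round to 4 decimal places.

8.4320

T = 2 years.
Growth of 1 AUD over T: (1 + 0.0805)^2 = 1.1674803.
MXN accumulates by (1 + 0.0457)^2 = 1.0934885.
Forward (AUD per MXN) = 0.11108 × 1.1674803 / 1.0934885 = 0.1185963.
Quoted the other way: 1/0.1185963 = 8.4320 MXN per AUD.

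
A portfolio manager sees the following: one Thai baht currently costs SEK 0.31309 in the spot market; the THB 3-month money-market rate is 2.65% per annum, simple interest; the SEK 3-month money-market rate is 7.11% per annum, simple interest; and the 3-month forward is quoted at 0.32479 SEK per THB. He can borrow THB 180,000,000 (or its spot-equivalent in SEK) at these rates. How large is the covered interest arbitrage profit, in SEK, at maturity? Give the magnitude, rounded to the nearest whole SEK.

T = 3/12 years.
Invest the THB and cover forward: 180,000,000 × 1.006625 × 0.32479 = SEK 58,849,512.08.
Convert at spot and invest in SEK: 180,000,000 × 0.31309 × 1.017775 = SEK 57,357,931.46.
The quoted forward overvalues THB, so borrow SEK, buy THB at spot, deposit the THB at 2.65%, and sell the proceeds forward at 0.32479.
The gap between the two covered legs is SEK 1,491,581.

SEK 1,491,581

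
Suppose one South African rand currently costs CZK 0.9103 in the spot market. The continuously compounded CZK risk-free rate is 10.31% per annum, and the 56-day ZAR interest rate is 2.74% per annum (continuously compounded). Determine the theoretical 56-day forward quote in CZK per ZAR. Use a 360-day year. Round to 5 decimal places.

T = 56/360 years.
CZK accumulates by e^(0.1031×56/360) = 1.0161671.
ZAR growth factor: e^(0.0274×56/360) = 1.0042713.
Forward (CZK per ZAR) = 0.9103 × 1.0161671 / 1.0042713 = 0.9210827.

0.92108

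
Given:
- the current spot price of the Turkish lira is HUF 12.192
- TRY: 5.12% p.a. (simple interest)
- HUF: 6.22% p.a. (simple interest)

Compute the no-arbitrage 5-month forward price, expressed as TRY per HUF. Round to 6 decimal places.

T = 5/12 years.
HUF growth factor: 1 + 0.0622×5/12 = 1.0259167.
Growth of 1 TRY over T: 1 + 0.0512×5/12 = 1.0213333.
CIP: F = S · (grow HUF)/(grow TRY) = 12.192 × 1.0259167/1.0213333 = 12.24671 HUF per TRY.
Invert for TRY per HUF: 1 / 12.24671 = 0.081655.

0.081655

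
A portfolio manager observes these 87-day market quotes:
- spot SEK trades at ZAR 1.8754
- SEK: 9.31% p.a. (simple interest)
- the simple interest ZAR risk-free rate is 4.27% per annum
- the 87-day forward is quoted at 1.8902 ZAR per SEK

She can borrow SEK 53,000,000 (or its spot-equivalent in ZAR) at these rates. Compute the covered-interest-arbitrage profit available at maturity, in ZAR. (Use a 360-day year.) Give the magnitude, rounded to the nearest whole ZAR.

T = 87/360 years.
Route A — deposit SEK, sell forward: 53,000,000 × 1.02249916667 × 1.8902 = ZAR 102,434,580.02.
Route B — convert at spot, deposit ZAR: 53,000,000 × 1.8754 × 1.01031916667 = ZAR 100,421,885.95.
The quoted forward overvalues SEK, so borrow ZAR, buy SEK at spot, deposit the SEK at 9.31%, and sell the proceeds forward at 1.8902.
The gap between the two covered legs is ZAR 2,012,694.

ZAR 2,012,694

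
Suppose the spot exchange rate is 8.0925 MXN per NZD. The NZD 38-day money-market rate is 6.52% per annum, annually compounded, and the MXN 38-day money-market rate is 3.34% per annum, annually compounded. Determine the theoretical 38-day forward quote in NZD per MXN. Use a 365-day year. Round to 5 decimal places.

T = 38/365 years.
MXN growth factor: (1 + 0.0334)^(38/365) = 1.0034263.
NZD accumulates by (1 + 0.0652)^(38/365) = 1.0065975.
Forward (MXN per NZD) = 8.0925 × 1.0034263 / 1.0065975 = 8.067005.
Invert for NZD per MXN: 1 / 8.067005 = 0.12396.

0.12396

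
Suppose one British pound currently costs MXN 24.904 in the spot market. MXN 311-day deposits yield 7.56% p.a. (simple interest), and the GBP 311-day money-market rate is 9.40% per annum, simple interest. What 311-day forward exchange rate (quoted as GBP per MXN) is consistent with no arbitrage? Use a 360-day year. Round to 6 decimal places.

0.040753

T = 311/360 years.
MXN growth factor: 1 + 0.0756×311/360 = 1.065310.
GBP accumulates by 1 + 0.0940×311/360 = 1.0812056.
CIP: F = S · (grow MXN)/(grow GBP) = 24.904 × 1.065310/1.0812056 = 24.53787 MXN per GBP.
Quoted the other way: 1/24.53787 = 0.040753 GBP per MXN.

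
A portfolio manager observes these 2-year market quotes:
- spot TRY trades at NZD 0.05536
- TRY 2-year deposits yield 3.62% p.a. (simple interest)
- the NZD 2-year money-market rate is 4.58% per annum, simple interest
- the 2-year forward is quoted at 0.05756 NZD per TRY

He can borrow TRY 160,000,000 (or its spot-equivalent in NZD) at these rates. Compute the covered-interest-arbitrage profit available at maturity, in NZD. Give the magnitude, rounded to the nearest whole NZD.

T = 2 years.
Invest the TRY and cover forward: 160,000,000 × 1.072400 × 0.05756 = NZD 9,876,375.04.
Convert at spot and invest in NZD: 160,000,000 × 0.05536 × 1.091600 = NZD 9,668,956.16.
The quoted forward overvalues TRY, so borrow NZD, buy TRY at spot, deposit the TRY at 3.62%, and sell the proceeds forward at 0.05756.
Arbitrage profit = |9,876,375.04 − 9,668,956.16| = NZD 207,419.

NZD 207,419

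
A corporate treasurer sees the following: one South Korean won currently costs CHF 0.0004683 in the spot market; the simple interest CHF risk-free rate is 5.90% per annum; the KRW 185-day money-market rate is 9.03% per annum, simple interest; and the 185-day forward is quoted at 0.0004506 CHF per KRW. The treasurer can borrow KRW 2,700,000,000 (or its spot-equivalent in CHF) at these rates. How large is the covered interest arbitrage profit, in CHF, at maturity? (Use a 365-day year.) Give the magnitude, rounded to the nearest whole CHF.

T = 185/365 years.
Keep in KRW, deliver into the forward: 2,700,000,000·1.045768493·0.0004506 = CHF 1,272,302.86.
Swap to CHF now, deposit: 2,700,000,000·0.0004683·1.02990411 = CHF 1,302,221.06.
The quoted forward undervalues KRW, so borrow KRW, convert to CHF at spot, deposit the CHF at 5.90%, and buy KRW forward at 0.0004506 to cover the loan.
Profit = 1,302,221.06 − 1,272,302.86 = CHF 29,918.

CHF 29,918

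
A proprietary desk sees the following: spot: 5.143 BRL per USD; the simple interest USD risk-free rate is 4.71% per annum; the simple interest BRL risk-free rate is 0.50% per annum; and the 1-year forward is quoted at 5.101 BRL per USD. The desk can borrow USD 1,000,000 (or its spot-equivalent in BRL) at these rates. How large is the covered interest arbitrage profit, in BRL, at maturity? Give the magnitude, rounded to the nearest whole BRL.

T = 1 year.
Invest the USD and cover forward: 1,000,000 × 1.047100 × 5.101 = BRL 5,341,257.10.
Convert at spot and invest in BRL: 1,000,000 × 5.143 × 1.005000 = BRL 5,168,715.00.
The quoted forward overvalues USD, so borrow BRL, buy USD at spot, deposit the USD at 4.71%, and sell the proceeds forward at 5.101.
Arbitrage profit = |5,341,257.10 − 5,168,715.00| = BRL 172,542.

BRL 172,542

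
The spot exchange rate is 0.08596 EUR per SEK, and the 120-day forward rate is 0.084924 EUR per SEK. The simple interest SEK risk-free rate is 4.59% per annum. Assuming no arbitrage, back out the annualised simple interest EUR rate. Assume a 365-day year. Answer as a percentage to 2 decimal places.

0.87%

T = 120/365 years.
By CIP, F/S equals the EUR-to-SEK growth ratio: 0.084924/0.08596 = 0.9879479.
The SEK side grows by 1 + 0.0459×120/365 = 1.0150904.
That pins the EUR growth at 1.0028564.
r = (1.0028564 − 1)/(120/365) = 0.008688 → 0.87%.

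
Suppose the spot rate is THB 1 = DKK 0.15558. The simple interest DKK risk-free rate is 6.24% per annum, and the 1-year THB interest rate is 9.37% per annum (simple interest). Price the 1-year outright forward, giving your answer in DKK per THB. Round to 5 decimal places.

T = 1 year.
Growth of 1 DKK over T: 1 + 0.0624×1 = 1.062400.
Growth of 1 THB over T: 1 + 0.0937×1 = 1.093700.
CIP: F = S · (grow DKK)/(grow THB) = 0.15558 × 1.062400/1.093700 = 0.1511275 DKK per THB.

0.15113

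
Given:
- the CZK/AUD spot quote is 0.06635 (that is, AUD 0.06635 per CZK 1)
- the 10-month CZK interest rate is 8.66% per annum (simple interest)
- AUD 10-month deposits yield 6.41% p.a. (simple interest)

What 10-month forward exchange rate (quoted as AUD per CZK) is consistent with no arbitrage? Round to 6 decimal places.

0.065190

T = 10/12 years.
AUD growth factor: 1 + 0.0641×10/12 = 1.0534167.
CZK growth factor: 1 + 0.0866×10/12 = 1.0721667.
Forward (AUD per CZK) = 0.06635 × 1.0534167 / 1.0721667 = 0.06518967.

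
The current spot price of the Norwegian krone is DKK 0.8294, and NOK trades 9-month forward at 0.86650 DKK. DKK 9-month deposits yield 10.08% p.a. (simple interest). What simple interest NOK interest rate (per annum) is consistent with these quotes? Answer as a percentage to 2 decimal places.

3.94%

T = 9/12 years.
CIP gives F = S · g_DKK/g_NOK, so g_DKK/g_NOK = 0.8665/0.8294 = 1.0447311.
The DKK side grows by 1 + 0.1008×9/12 = 1.075600.
That pins the NOK growth at 1.0295472.
r = (1.0295472 − 1)/(9/12) = 0.039396 → 3.94%.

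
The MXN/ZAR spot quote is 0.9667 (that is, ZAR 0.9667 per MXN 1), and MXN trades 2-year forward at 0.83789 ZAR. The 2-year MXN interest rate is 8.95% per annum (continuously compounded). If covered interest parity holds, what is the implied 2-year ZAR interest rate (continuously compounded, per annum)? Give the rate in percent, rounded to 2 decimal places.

T = 2 years.
By CIP, F/S equals the ZAR-to-MXN growth ratio: 0.83789/0.9667 = 0.8667529.
MXN growth factor: e^(0.0895×2) = 1.1960207.
Hence g_ZAR = 1.0366544.
r = ln(1.0366544)/2 = 0.017999 → 1.80%.

1.80%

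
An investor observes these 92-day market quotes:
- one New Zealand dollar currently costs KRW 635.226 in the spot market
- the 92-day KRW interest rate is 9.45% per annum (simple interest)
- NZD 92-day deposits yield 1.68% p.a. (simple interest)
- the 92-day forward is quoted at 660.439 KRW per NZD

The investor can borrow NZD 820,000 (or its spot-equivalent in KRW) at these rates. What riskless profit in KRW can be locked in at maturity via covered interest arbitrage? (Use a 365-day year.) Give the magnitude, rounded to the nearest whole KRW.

T = 92/365 years.
Keep in NZD, deliver into the forward: 820,000·1.00423452055·660.439 = KRW 543,853,226.86.
Swap to KRW now, deposit: 820,000·635.226·1.02381917808 = KRW 533,292,380.20.
The quoted forward overvalues NZD, so borrow KRW, buy NZD at spot, deposit the NZD at 1.68%, and sell the proceeds forward at 660.439.
The gap between the two covered legs is KRW 10,560,847.

KRW 10,560,847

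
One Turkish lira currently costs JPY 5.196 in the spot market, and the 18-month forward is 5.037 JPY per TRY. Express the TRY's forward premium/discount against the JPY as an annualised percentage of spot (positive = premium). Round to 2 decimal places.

-2.04%

T = 18/12 years.
TRY trades forward at -3.06005% vs spot over the period.
Annualise by dividing by T: -0.0306005 / (18/12) = -0.020400 → -2.04%.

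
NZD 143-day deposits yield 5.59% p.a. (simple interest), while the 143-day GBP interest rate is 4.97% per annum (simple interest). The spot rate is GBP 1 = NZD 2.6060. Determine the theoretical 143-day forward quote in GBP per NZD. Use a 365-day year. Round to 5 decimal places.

0.38282

T = 143/365 years.
Growth of 1 NZD over T: 1 + 0.0559×143/365 = 1.0219005.
Growth of 1 GBP over T: 1 + 0.0497×143/365 = 1.0194715.
So F = 2.606 × 1.0219005 / 1.0194715 = 2.612209 (NZD/GBP).
Quoted the other way: 1/2.612209 = 0.38282 GBP per NZD.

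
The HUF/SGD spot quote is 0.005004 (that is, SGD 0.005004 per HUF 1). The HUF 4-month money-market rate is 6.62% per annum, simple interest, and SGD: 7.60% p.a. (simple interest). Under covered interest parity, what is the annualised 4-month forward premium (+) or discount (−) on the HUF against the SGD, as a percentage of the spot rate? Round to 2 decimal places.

+0.96%

T = 4/12 years.
F = S · g_SGD/g_HUF = 0.005004 × 1.0253333/1.0220667 = 0.005019993.
(F − S)/S ÷ T = (0.005019993 − 0.005004)/0.005004/(4/12) = 0.009588 → 0.96%.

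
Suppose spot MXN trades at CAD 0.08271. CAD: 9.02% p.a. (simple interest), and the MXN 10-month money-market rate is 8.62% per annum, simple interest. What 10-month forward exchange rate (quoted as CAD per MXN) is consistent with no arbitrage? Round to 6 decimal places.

0.082967

T = 10/12 years.
Growth of 1 CAD over T: 1 + 0.0902×10/12 = 1.0751667.
MXN accumulates by 1 + 0.0862×10/12 = 1.0718333.
CIP: F = S · (grow CAD)/(grow MXN) = 0.08271 × 1.0751667/1.0718333 = 0.08296723 CAD per MXN.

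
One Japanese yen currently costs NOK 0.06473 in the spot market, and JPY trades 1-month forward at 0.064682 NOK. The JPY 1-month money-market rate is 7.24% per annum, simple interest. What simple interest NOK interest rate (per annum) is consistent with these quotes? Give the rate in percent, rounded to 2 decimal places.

6.34%

T = 1/12 years.
By CIP, F/S equals the NOK-to-JPY growth ratio: 0.064682/0.06473 = 0.9992585.
JPY growth factor: 1 + 0.0724×1/12 = 1.0060333.
Hence g_NOK = 1.0052873.
(1.0052873 − 1)/T = 0.063448, i.e. 6.34%.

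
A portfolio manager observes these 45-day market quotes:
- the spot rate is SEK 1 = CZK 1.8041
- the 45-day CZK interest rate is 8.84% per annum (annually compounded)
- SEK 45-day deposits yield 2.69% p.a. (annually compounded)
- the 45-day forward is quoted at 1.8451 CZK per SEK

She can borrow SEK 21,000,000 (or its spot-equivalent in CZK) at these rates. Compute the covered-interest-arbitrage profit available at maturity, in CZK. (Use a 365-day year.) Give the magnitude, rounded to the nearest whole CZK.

CZK 590,274

T = 45/365 years.
Keep in SEK, deliver into the forward: 21,000,000·1.0032779773·1.8451 = CZK 38,874,112.11.
Swap to CZK now, deposit: 21,000,000·1.8041·1.0104982659 = CZK 38,283,838.35.
The quoted forward overvalues SEK, so borrow CZK, buy SEK at spot, deposit the SEK at 2.69%, and sell the proceeds forward at 1.8451.
The gap between the two covered legs is CZK 590,274.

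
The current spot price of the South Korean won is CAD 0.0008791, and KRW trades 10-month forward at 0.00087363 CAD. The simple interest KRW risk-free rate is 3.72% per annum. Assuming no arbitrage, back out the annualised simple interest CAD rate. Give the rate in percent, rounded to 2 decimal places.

2.95%

T = 10/12 years.
By CIP, F/S equals the CAD-to-KRW growth ratio: 0.00087363/0.0008791 = 0.9937777.
KRW growth factor: 1 + 0.0372×10/12 = 1.031000.
That pins the CAD growth at 1.0245848.
(1.0245848 − 1)/T = 0.029502, i.e. 2.95%.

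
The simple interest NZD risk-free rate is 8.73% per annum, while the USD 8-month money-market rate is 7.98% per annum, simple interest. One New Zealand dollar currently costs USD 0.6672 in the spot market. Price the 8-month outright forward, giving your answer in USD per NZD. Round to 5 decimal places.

T = 8/12 years.
Growth of 1 USD over T: 1 + 0.0798×8/12 = 1.053200.
Growth of 1 NZD over T: 1 + 0.0873×8/12 = 1.058200.
CIP: F = S · (grow USD)/(grow NZD) = 0.6672 × 1.053200/1.058200 = 0.6640475 USD per NZD.

0.66405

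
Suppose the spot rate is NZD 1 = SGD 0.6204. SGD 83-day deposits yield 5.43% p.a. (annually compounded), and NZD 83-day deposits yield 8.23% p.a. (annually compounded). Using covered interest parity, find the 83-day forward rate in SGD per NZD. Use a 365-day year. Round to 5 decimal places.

T = 83/365 years.
SGD accumulates by (1 + 0.0543)^(83/365) = 1.0120967.
NZD growth factor: (1 + 0.0823)^(83/365) = 1.0181472.
Forward (SGD per NZD) = 0.6204 × 1.0120967 / 1.0181472 = 0.6167132.

0.61671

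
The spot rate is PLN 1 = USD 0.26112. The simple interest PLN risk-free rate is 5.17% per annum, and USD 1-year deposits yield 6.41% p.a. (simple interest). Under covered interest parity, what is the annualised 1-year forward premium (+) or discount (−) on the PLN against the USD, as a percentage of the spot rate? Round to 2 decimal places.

T = 1 year.
No-arbitrage forward: 0.26112 × 1.064100 / 1.051700 = 0.26419872 USD/PLN.
(F − S)/S ÷ T = (0.26419872 − 0.26112)/0.26112/1 = 0.011790 → 1.18%.

+1.18%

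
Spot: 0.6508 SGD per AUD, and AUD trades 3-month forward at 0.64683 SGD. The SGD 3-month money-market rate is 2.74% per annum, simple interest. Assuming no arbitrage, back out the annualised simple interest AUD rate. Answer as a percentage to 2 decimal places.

T = 3/12 years.
By CIP, F/S equals the SGD-to-AUD growth ratio: 0.64683/0.6508 = 0.9938998.
SGD growth factor: 1 + 0.0274×3/12 = 1.006850.
That pins the AUD growth at 1.0130297.
(1.0130297 − 1)/T = 0.052119, i.e. 5.21%.

5.21%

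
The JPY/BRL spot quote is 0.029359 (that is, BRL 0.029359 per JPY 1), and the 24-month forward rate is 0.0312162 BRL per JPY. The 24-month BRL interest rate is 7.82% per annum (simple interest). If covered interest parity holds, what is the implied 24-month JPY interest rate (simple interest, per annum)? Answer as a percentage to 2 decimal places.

4.38%

T = 2 years.
By CIP, F/S equals the BRL-to-JPY growth ratio: 0.0312162/0.029359 = 1.0632583.
The BRL side grows by 1 + 0.0782×2 = 1.156400.
So the JPY growth factor = 1.0876003.
(1.0876003 − 1)/T = 0.043800, i.e. 4.38%.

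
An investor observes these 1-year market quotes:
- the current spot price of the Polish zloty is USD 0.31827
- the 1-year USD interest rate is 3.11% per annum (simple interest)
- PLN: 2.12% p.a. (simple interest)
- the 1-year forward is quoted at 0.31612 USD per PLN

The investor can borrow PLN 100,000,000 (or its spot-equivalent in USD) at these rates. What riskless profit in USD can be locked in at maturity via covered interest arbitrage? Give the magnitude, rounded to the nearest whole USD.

USD 534,645

T = 1 year.
Route A — deposit PLN, sell forward: 100,000,000 × 1.021200 × 0.31612 = USD 32,282,174.40.
Route B — convert at spot, deposit USD: 100,000,000 × 0.31827 × 1.031100 = USD 32,816,819.70.
The quoted forward undervalues PLN, so borrow PLN, convert to USD at spot, deposit the USD at 3.11%, and buy PLN forward at 0.31612 to cover the loan.
Profit = 32,816,819.70 − 32,282,174.40 = USD 534,645.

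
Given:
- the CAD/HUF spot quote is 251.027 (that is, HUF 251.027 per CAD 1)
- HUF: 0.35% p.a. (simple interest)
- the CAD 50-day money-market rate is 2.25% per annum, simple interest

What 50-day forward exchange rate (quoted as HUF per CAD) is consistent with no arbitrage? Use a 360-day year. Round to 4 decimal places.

T = 50/360 years.
HUF accumulates by 1 + 0.0035×50/360 = 1.000486111.
CAD accumulates by 1 + 0.0225×50/360 = 1.003125.
So F = 251.027 × 1.000486111 / 1.003125 = 250.366631 (HUF/CAD).

250.3666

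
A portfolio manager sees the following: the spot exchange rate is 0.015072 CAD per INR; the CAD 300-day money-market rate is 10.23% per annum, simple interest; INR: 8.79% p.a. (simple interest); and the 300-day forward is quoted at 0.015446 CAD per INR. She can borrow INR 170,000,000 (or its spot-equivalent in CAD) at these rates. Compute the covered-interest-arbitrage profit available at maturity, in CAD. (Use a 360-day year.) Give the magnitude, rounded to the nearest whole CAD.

T = 300/360 years.
Invest the INR and cover forward: 170,000,000 × 1.073250 × 0.015446 = CAD 2,818,161.32.
Convert at spot and invest in CAD: 170,000,000 × 0.015072 × 1.085250 = CAD 2,780,670.96.
The quoted forward overvalues INR, so borrow CAD, buy INR at spot, deposit the INR at 8.79%, and sell the proceeds forward at 0.015446.
Profit = 2,818,161.32 − 2,780,670.96 = CAD 37,490.

CAD 37,490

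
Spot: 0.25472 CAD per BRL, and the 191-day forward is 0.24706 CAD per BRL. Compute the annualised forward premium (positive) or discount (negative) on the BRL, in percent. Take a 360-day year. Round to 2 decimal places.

T = 191/360 years.
Period premium: (0.24706 − 0.25472)/0.25472 = -0.0300722.
Per annum: -0.0300722 / (191/360) = -0.056681 = -5.67%.

-5.67%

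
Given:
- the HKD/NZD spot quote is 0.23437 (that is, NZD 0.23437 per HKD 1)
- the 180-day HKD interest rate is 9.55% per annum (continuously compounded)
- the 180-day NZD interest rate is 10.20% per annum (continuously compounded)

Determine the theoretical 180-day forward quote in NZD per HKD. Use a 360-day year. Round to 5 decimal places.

0.23513

T = 180/360 years.
NZD growth factor: e^(0.1020×180/360) = 1.0523229.
HKD growth factor: e^(0.0955×180/360) = 1.0489084.
CIP: F = S · (grow NZD)/(grow HKD) = 0.23437 × 1.0523229/1.0489084 = 0.2351329 NZD per HKD.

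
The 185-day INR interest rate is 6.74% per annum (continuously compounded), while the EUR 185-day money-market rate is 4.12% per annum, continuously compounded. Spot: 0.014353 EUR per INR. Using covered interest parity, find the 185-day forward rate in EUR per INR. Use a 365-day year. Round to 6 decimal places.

0.014164

T = 185/365 years.
Growth of 1 EUR over T: e^(0.0412×185/365) = 1.0211018.
INR growth factor: e^(0.0674×185/365) = 1.0347519.
So F = 0.014353 × 1.0211018 / 1.0347519 = 0.01416366 (EUR/INR).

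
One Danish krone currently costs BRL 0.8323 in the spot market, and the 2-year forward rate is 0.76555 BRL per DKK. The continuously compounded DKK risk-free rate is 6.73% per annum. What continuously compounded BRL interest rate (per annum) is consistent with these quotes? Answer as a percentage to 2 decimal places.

T = 2 years.
F/S = 0.76555/0.8323 = 0.9198006 = (growth of BRL) / (growth of DKK).
The DKK side grows by e^(0.0673×2) = 1.1440791.
So the BRL growth factor = 1.0523246.
Take logs: ln 1.0523246 / 2 = 0.025501, so 2.55%.

2.55%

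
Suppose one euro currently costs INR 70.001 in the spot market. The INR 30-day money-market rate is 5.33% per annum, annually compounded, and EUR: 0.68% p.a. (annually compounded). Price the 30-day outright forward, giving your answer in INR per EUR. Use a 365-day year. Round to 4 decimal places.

T = 30/365 years.
Growth of 1 INR over T: (1 + 0.0533)^(30/365) = 1.00427718.
EUR growth factor: (1 + 0.0068)^(30/365) = 1.00055717.
CIP: F = S · (grow INR)/(grow EUR) = 70.001 × 1.00427718/1.00055717 = 70.261259 INR per EUR.

70.2613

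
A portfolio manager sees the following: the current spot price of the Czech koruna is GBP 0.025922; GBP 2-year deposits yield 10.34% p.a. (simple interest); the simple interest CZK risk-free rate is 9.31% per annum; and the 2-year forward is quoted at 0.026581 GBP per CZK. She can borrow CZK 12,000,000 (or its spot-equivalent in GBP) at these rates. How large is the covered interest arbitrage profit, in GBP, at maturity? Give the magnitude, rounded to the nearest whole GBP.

GBP 2,973

T = 2 years.
Keep in CZK, deliver into the forward: 12,000,000·1.186200·0.026581 = GBP 378,364.59.
Swap to GBP now, deposit: 12,000,000·0.025922·1.206800 = GBP 375,392.04.
The quoted forward overvalues CZK, so borrow GBP, buy CZK at spot, deposit the CZK at 9.31%, and sell the proceeds forward at 0.026581.
Arbitrage profit = |378,364.59 − 375,392.04| = GBP 2,973.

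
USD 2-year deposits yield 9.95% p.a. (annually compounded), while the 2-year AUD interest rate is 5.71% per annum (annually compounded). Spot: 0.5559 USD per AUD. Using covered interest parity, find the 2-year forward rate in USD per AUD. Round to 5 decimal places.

0.60139

T = 2 years.
USD accumulates by (1 + 0.0995)^2 = 1.2089002.
AUD accumulates by (1 + 0.0571)^2 = 1.1174604.
So F = 0.5559 × 1.2089002 / 1.1174604 = 0.6013883 (USD/AUD).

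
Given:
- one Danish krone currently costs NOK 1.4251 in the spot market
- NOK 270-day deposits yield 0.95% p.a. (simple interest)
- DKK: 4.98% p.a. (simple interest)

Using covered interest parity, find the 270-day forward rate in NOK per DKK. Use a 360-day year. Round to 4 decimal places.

1.3836

T = 270/360 years.
NOK accumulates by 1 + 0.0095×270/360 = 1.007125.
DKK growth factor: 1 + 0.0498×270/360 = 1.037350.
Forward (NOK per DKK) = 1.4251 × 1.007125 / 1.037350 = 1.383577.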